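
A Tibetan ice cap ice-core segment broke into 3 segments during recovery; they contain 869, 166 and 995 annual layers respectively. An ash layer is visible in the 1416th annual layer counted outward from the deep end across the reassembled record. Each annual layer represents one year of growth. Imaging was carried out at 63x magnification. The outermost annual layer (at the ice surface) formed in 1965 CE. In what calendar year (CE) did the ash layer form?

Total annual layers = 869 + 166 + 995 = 2030.
Between annual layer 1416 and the ice surface there are 2030 − 1416 = 614 annual layers.
Counting back 614 years from 1965 CE places the ash layer in 1965 − 614 = 1351 CE.

1351 CE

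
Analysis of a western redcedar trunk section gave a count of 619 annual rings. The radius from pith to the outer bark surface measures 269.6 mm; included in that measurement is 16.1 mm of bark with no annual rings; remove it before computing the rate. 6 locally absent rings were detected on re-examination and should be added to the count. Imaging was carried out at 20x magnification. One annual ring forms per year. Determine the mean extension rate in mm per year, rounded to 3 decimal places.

After corrections the count is 619 + 6 = 625 annual rings.
Removing the 16.1 mm offcut leaves 269.6 − 16.1 = 253.5 mm.
Mean rate = 253.5 mm / 625 years ≈ 0.406 mm per year.

0.406 mm per year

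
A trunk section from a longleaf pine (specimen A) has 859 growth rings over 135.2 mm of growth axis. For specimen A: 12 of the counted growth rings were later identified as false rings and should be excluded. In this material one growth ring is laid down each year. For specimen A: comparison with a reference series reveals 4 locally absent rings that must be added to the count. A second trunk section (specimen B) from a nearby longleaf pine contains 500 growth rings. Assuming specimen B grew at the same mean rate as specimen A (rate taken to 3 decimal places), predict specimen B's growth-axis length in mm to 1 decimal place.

79.5 mm

Specimen A: correcting the raw count gives 859 − 12 + 4 = 851 true growth rings.
A: Mean rate = 135.2 mm / 851 years ≈ 0.159 mm/yr.
B's length ≈ 0.159 × 500 = 79.5 mm.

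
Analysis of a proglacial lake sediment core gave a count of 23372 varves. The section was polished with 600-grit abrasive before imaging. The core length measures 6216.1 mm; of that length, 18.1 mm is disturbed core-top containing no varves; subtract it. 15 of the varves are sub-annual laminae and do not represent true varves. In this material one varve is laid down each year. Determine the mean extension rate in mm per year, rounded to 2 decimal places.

After corrections the count is 23372 − 15 = 23357 varves.
Removing the 18.1 mm offcut leaves 6216.1 − 18.1 = 6198.0 mm.
Mean rate = 6198.0 mm / 23357 years ≈ 0.27 mm per year.

0.27 mm per year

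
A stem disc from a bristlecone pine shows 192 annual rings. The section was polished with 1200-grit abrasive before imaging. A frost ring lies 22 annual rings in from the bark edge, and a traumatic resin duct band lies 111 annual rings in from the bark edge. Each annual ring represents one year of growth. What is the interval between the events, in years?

111 − 22 = 89 annual rings lie between the two events.
One annual ring per year makes the interval 89 years.

89 years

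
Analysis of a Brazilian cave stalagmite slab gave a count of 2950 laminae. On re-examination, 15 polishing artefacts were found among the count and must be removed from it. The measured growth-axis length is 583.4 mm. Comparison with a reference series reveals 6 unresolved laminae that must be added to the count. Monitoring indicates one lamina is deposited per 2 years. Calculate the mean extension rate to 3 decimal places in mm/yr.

0.099 mm/yr

True lamina count = 2950 − 15 + 6 = 2941.
2941 laminae at 2 years each span 2941 × 2 = 5882 years.
Extension rate ≈ 583.4 / 5882 = 0.099 mm/yr.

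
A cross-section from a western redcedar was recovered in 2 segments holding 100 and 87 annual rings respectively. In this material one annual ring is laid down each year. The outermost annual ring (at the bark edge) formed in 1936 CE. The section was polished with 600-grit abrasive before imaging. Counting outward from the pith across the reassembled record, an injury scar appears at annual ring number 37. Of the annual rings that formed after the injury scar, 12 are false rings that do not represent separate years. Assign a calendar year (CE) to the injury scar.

Total annual rings = 100 + 87 = 187.
187 − 37 = 150 annual rings lie beyond the injury scar toward the bark edge.
Removing the 12 false annual rings leaves 150 − 12 = 138 true annual rings beyond the injury scar.
1936 − 138 = 1798 CE.

1798 CE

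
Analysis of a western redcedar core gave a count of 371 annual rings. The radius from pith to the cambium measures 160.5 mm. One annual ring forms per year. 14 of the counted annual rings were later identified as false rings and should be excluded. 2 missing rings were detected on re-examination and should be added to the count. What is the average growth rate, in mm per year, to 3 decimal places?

True annual ring count = 371 − 14 + 2 = 359.
160.5 mm over 359 years gives 160.5 / 359 ≈ 0.447 mm per year.

0.447 mm per year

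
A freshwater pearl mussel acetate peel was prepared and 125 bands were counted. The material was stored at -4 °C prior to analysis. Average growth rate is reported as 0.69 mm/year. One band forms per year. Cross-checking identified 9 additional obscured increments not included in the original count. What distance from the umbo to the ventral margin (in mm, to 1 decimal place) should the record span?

92.5 mm

Adjusted count: 125 + 9 = 134 bands.
Length ≈ 0.69 × 134 = 92.5 mm.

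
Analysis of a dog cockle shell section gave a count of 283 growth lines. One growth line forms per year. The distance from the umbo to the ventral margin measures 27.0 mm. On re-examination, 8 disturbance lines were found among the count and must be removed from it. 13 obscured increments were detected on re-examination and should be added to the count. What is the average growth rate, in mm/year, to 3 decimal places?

0.094 mm/year

True growth line count = 283 − 8 + 13 = 288.
Extension rate ≈ 27.0 / 288 = 0.094 mm/year.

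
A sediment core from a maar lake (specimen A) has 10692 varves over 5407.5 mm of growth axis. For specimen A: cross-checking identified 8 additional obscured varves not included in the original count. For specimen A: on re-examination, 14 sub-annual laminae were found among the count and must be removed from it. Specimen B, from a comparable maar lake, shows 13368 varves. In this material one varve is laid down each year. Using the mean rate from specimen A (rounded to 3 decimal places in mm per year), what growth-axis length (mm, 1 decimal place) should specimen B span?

Specimen A: adjusted count: 10692 − 14 + 8 = 10686 varves.
A: 5407.5 mm over 10686 years gives 5407.5 / 10686 ≈ 0.506 mm per year.
Length of B = 0.506 × 13368 = 6764.2 mm.

6764.2 mm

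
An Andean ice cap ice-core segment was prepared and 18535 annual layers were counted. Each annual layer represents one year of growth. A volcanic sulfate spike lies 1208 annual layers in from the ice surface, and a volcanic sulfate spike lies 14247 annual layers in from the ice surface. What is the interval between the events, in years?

The two markers are separated by 14247 − 1208 = 13039 annual layers.
One annual layer per year makes the interval 13039 years.

13039 years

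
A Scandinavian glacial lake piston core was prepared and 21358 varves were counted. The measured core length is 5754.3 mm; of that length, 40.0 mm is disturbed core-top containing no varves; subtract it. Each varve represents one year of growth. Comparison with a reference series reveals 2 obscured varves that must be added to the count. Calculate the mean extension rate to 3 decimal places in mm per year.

Correcting the raw count gives 21358 + 2 = 21360 true varves.
Removing the 40.0 mm offcut leaves 5754.3 − 40.0 = 5714.3 mm.
5714.3 mm over 21360 years gives 5714.3 / 21360 ≈ 0.268 mm per year.

0.268 mm per year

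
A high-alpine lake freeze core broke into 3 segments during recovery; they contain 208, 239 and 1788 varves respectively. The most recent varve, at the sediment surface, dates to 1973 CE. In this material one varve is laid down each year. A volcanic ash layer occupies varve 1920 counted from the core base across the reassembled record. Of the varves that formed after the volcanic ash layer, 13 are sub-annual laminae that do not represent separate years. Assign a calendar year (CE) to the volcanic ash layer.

1671 CE

Total varves = 208 + 239 + 1788 = 2235.
Between varve 1920 and the sediment surface there are 2235 − 1920 = 315 varves.
315 − 13 false = 302 true varves after the volcanic ash layer.
1973 − 302 = 1671 CE.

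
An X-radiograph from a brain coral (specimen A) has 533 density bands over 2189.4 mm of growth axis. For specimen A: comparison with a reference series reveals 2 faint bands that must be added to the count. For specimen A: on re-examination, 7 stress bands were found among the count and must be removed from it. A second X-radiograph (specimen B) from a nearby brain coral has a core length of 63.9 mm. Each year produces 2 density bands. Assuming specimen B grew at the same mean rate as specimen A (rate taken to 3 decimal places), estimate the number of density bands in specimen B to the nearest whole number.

Specimen A: true density band count = 533 − 7 + 2 = 528.
Specimen A: with 2 density bands per year, 528 / 2 = 264 years.
A: 2189.4 mm over 264 years gives 2189.4 / 264 ≈ 8.293 mm/yr.
B spans 63.9 / 8.293 = 7.71 years; at 2 density bands per year that is 7.71 × 2 ≈ 15 density bands.

15 density bands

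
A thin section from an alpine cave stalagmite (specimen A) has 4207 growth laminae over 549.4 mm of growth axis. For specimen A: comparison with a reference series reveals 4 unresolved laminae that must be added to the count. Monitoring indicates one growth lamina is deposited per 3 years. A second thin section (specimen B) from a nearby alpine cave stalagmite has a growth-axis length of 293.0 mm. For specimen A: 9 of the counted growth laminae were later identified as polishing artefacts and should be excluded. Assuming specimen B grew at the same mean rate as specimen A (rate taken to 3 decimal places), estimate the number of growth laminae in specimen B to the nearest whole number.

2220 growth laminae

Specimen A: adjusted count: 4207 − 9 + 4 = 4202 growth laminae.
Specimen A: at 3 years per growth lamina, 4202 × 3 = 12606 years.
A: Extension rate ≈ 549.4 / 12606 = 0.044 mm per year.
Specimen B: 293.0 mm / 0.044 mm per year = 6659.09 years; at 3 years per growth lamina that is 6659.09 / 3 ≈ 2220 growth laminae.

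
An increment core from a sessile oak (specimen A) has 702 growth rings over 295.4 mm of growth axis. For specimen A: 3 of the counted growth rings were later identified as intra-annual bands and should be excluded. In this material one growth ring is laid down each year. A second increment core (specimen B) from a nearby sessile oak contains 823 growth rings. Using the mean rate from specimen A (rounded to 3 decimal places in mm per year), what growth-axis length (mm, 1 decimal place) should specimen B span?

348.1 mm

Specimen A: true growth ring count = 702 − 3 = 699.
A: 295.4 mm over 699 years gives 295.4 / 699 ≈ 0.423 mm/year.
Length of B = 0.423 × 823 = 348.1 mm.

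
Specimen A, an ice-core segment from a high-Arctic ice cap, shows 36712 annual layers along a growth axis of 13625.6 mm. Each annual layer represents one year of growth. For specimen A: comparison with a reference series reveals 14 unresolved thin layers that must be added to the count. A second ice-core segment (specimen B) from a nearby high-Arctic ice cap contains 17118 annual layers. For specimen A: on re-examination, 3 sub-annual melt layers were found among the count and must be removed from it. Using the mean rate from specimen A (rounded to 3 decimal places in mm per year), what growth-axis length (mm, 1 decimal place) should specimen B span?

Specimen A: true annual layer count = 36712 − 3 + 14 = 36723.
A: Extension rate ≈ 13625.6 / 36723 = 0.371 mm per year.
Length of B = 0.371 × 17118 = 6350.8 mm.

6350.8 mm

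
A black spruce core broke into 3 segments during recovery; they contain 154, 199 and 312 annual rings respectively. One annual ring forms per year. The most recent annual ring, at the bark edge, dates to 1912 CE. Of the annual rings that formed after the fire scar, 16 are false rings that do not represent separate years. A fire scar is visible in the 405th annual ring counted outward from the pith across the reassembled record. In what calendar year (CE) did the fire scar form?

Total annual rings = 154 + 199 + 312 = 665.
665 − 405 = 260 annual rings lie beyond the fire scar toward the bark edge.
Excluding 16 false annual rings: 260 − 16 = 244.
The annual ring at the bark edge is 1912 CE, so the fire scar dates to 1912 − 244 = 1668 CE.

1668 CE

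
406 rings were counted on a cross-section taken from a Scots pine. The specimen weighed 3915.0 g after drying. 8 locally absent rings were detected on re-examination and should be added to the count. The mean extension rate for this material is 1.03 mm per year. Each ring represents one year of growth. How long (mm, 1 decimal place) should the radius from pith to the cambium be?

426.4 mm

After corrections the count is 406 + 8 = 414 rings.
414 years at 1.03 mm/year gives 1.03 × 414 = 426.4 mm.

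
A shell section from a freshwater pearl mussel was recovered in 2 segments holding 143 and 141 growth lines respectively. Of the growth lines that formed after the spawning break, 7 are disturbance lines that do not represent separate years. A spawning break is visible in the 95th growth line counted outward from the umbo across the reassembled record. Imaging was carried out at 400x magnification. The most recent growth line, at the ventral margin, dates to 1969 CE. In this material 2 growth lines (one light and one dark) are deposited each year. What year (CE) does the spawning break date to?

Total growth lines = 143 + 141 = 284.
The spawning break sits at growth line 95 from the umbo, so 284 − 95 = 189 growth lines formed after it.
189 − 7 false = 182 true growth lines after the spawning break.
With 2 growth lines per year, 182 / 2 = 91 years.
The growth line at the ventral margin is 1969 CE, so the spawning break dates to 1969 − 91 = 1878 CE.

1878 CE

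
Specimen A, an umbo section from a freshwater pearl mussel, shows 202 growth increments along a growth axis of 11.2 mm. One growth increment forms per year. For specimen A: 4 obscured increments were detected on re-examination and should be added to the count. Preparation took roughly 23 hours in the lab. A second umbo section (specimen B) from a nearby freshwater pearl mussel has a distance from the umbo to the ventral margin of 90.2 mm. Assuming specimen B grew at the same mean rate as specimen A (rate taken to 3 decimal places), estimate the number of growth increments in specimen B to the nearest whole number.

1670 growth increments

Specimen A: adjusted count: 202 + 4 = 206 growth increments.
A: Mean rate = 11.2 mm / 206 years ≈ 0.054 mm/year.
B spans 90.2 / 0.054 = 1670.37 years ≈ 1670 growth increments.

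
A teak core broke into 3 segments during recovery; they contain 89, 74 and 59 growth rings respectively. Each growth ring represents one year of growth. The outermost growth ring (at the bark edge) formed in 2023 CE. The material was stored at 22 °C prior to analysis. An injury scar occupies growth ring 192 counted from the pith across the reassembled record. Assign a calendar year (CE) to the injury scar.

Total growth rings = 89 + 74 + 59 = 222.
Between growth ring 192 and the bark edge there are 222 − 192 = 30 growth rings.
Counting back 30 years from 2023 CE places the injury scar in 2023 − 30 = 1993 CE.

1993 CE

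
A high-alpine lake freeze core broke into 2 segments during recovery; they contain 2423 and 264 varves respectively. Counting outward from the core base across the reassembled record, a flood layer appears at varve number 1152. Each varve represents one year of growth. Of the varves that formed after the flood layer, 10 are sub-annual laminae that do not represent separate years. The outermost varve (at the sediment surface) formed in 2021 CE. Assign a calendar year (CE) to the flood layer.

496 CE

Total varves = 2423 + 264 = 2687.
Between varve 1152 and the sediment surface there are 2687 − 1152 = 1535 varves.
Removing the 10 false varves leaves 1535 − 10 = 1525 true varves beyond the flood layer.
The varve at the sediment surface is 2021 CE, so the flood layer dates to 2021 − 1525 = 496 CE.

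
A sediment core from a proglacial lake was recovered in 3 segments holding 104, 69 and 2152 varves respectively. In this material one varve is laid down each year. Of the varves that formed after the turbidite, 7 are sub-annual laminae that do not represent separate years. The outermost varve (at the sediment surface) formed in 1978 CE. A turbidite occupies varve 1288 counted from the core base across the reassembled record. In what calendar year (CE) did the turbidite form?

948 CE

Total varves = 104 + 69 + 2152 = 2325.
2325 − 1288 = 1037 varves lie beyond the turbidite toward the sediment surface.
Removing the 7 false varves leaves 1037 − 7 = 1030 true varves beyond the turbidite.
1978 − 1030 = 948 CE.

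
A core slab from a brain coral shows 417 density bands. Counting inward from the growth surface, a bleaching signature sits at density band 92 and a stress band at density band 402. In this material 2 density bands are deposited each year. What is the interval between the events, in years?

155 yr

Separation: 402 − 92 = 310 density bands.
310 density bands at 2 per year is 310 / 2 = 155 years.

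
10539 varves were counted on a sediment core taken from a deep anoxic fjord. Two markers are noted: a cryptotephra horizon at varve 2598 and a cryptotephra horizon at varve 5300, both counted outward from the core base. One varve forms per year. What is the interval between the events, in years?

5300 − 2598 = 2702 varves lie between the two events.
At one varve per year, 2702 years elapsed between them.

2702 years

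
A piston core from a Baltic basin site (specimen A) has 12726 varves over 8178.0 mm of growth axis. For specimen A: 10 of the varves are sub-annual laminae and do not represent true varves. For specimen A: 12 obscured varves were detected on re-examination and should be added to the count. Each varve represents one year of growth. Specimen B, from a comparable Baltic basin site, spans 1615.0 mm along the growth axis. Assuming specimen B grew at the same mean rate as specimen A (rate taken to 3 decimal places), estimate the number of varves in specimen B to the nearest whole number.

2512 varves

Specimen A: true varve count = 12726 − 10 + 12 = 12728.
A: Mean rate = 8178.0 mm / 12728 years ≈ 0.643 mm per year.
Specimen B: 1615.0 mm / 0.643 mm per year = 2511.66 years ≈ 2512 varves.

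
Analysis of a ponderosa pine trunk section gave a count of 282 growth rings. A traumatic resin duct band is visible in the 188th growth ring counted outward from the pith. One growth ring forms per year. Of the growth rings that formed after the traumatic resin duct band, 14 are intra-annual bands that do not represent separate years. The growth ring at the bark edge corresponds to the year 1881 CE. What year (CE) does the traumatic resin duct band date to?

1801 CE

282 − 188 = 94 growth rings lie beyond the traumatic resin duct band toward the bark edge.
Excluding 14 false growth rings: 94 − 14 = 80.
Counting back 80 years from 1881 CE places the traumatic resin duct band in 1881 − 80 = 1801 CE.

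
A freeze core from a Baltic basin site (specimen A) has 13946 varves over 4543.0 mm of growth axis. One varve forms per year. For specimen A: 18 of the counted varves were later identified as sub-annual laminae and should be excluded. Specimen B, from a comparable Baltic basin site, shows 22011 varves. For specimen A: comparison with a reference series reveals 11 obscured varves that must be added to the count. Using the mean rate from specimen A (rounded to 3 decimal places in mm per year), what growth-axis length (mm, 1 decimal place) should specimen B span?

Specimen A: true varve count = 13946 − 18 + 11 = 13939.
A: Mean rate = 4543.0 mm / 13939 years ≈ 0.326 mm/year.
Length of B = 0.326 × 22011 = 7175.6 mm.

7175.6 mm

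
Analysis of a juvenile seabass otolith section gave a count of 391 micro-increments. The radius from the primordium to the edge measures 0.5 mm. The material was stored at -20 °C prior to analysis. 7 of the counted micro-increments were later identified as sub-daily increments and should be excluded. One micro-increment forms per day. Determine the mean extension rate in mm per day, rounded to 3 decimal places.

0.001 mm per day

True micro-increment count = 391 − 7 = 384.
Extension rate ≈ 0.5 / 384 = 0.001 mm per day.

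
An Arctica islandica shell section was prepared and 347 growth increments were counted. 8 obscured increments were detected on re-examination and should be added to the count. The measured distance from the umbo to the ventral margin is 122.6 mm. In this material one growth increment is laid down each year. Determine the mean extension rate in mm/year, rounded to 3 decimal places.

After corrections the count is 347 + 8 = 355 growth increments.
122.6 mm over 355 years gives 122.6 / 355 ≈ 0.345 mm/year.

0.345 mm/year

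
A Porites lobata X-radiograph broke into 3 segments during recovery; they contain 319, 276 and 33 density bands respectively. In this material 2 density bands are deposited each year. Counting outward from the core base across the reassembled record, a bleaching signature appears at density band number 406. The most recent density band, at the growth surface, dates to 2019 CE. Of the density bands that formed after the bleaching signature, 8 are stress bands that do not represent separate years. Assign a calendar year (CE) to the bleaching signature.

1912 CE

Total density bands = 319 + 276 + 33 = 628.
Between density band 406 and the growth surface there are 628 − 406 = 222 density bands.
Removing the 8 false density bands leaves 222 − 8 = 214 true density bands beyond the bleaching signature.
Dividing by 2 density bands per year: 214 / 2 = 107 years.
2019 − 107 = 1912 CE.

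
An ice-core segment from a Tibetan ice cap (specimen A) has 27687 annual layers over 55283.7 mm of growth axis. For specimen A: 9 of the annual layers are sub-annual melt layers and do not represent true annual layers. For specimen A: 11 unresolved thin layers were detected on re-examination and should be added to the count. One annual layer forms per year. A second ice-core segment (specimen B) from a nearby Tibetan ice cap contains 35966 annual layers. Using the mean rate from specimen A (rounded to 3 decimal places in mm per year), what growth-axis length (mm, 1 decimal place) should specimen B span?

Specimen A: after corrections the count is 27687 − 9 + 11 = 27689 annual layers.
A: 55283.7 mm over 27689 years gives 55283.7 / 27689 ≈ 1.997 mm/year.
For B, 1.997 mm/year × 35966 years = 71824.1 mm.

71824.1 mm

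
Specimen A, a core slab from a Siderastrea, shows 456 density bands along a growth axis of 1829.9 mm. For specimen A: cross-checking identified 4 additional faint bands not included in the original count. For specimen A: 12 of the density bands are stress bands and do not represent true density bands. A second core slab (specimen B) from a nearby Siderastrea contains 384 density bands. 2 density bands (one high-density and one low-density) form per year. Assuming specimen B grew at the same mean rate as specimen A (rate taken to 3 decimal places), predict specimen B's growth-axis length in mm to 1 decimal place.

1568.4 mm

Specimen A: adjusted count: 456 − 12 + 4 = 448 density bands.
Specimen A: dividing by 2 density bands per year: 448 / 2 = 224 years.
A: Extension rate ≈ 1829.9 / 224 = 8.169 mm/yr.
Specimen B: dividing by 2 density bands per year: 384 / 2 = 192 years. For B, 8.169 mm/year × 192 years = 1568.4 mm.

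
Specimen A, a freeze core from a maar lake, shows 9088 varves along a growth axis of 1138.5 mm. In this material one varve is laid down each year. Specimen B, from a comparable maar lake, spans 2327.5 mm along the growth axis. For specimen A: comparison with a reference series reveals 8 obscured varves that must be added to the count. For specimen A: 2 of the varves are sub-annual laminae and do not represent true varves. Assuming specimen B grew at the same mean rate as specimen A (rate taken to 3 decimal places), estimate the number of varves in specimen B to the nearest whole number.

Specimen A: correcting the raw count gives 9088 − 2 + 8 = 9094 true varves.
A: Mean rate = 1138.5 mm / 9094 years ≈ 0.125 mm/yr.
B spans 2327.5 / 0.125 = 18620.00 years ≈ 18620 varves.

18620 varves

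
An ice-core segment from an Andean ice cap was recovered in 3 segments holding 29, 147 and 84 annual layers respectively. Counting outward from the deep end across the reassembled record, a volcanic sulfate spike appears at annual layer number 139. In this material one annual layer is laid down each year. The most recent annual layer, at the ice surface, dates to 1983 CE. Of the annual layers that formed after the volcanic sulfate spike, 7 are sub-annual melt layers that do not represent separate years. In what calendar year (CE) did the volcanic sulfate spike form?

Total annual layers = 29 + 147 + 84 = 260.
Between annual layer 139 and the ice surface there are 260 − 139 = 121 annual layers.
Removing the 7 false annual layers leaves 121 − 7 = 114 true annual layers beyond the volcanic sulfate spike.
Counting back 114 years from 1983 CE places the volcanic sulfate spike in 1983 − 114 = 1869 CE.

1869 CE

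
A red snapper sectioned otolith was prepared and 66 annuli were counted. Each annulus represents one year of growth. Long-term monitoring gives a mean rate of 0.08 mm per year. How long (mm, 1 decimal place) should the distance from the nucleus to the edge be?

The record spans 66 years at 0.08 mm per year.
Predicted length = 0.08 mm/year × 66 years = 5.3 mm.

5.3 mm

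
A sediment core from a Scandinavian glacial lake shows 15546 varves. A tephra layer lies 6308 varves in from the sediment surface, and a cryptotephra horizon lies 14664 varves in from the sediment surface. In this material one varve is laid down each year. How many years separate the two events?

Separation: 14664 − 6308 = 8356 varves.
One varve per year makes the interval 8356 years.

8356 yr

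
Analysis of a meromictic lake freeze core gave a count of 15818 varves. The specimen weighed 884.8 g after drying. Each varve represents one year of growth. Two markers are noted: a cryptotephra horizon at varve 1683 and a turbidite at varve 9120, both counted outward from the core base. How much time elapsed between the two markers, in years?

7437 years

The two markers are separated by 9120 − 1683 = 7437 varves.
One varve per year makes the interval 7437 years.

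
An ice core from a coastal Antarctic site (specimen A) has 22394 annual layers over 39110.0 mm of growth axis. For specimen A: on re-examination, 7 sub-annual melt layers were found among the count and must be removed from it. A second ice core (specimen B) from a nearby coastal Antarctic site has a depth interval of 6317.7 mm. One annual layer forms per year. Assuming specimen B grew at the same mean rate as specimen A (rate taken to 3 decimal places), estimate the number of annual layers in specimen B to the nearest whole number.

3616 annual layers

Specimen A: adjusted count: 22394 − 7 = 22387 annual layers.
A: Extension rate ≈ 39110.0 / 22387 = 1.747 mm/yr.
For B, 6317.7 / 1.747 = 3616.31 years ≈ 3616 annual layers.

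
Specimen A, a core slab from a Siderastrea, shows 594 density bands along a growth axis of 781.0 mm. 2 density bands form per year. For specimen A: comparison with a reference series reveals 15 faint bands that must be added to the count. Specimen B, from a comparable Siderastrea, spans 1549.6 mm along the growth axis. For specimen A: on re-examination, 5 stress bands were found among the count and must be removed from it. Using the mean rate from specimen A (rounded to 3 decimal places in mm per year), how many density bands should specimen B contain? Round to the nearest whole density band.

Specimen A: after corrections the count is 594 − 5 + 15 = 604 density bands.
Specimen A: with 2 density bands per year, 604 / 2 = 302 years.
A: 781.0 mm over 302 years gives 781.0 / 302 ≈ 2.586 mm/yr.
For B, 1549.6 / 2.586 = 599.23 years; at 2 density bands per year that is 599.23 × 2 ≈ 1198 density bands.

1198 density bands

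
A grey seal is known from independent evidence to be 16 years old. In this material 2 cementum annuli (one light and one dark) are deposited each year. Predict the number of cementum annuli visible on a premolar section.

16 years at 2 cementum annuli per year gives 16 × 2 = 32 cementum annuli.
So 32 cementum annuli should be present.

32 cementum annuli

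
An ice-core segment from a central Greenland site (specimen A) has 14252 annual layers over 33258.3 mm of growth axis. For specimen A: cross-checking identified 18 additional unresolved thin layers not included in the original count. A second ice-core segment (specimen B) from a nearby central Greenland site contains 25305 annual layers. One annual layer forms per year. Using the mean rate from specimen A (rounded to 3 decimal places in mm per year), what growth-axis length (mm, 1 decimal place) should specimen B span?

58986.0 mm

Specimen A: correcting the raw count gives 14252 + 18 = 14270 true annual layers.
A: 33258.3 mm over 14270 years gives 33258.3 / 14270 ≈ 2.331 mm/year.
Length of B = 2.331 × 25305 = 58986.0 mm.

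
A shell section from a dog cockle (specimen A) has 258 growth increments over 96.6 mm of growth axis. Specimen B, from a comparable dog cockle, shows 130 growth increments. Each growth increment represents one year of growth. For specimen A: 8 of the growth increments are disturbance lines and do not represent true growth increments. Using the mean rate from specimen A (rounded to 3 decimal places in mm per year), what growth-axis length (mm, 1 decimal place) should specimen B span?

Specimen A: after corrections the count is 258 − 8 = 250 growth increments.
A: 96.6 mm over 250 years gives 96.6 / 250 ≈ 0.386 mm/yr.
B's length ≈ 0.386 × 130 = 50.2 mm.

50.2 mm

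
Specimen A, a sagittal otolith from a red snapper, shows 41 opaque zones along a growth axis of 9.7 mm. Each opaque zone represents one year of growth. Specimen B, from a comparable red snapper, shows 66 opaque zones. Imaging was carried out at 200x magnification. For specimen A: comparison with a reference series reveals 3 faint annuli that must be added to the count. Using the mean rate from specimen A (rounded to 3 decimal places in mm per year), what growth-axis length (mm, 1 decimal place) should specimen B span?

14.5 mm

Specimen A: after corrections the count is 41 + 3 = 44 opaque zones.
A: Extension rate ≈ 9.7 / 44 = 0.220 mm/year.
For B, 0.220 mm/year × 66 years = 14.5 mm.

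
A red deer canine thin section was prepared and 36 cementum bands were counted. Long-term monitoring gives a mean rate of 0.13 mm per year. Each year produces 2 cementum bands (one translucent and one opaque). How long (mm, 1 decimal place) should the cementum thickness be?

2.3 mm

With 2 cementum bands per year, 36 / 2 = 18 years.
18 years at 0.13 mm/year gives 0.13 × 18 = 2.3 mm.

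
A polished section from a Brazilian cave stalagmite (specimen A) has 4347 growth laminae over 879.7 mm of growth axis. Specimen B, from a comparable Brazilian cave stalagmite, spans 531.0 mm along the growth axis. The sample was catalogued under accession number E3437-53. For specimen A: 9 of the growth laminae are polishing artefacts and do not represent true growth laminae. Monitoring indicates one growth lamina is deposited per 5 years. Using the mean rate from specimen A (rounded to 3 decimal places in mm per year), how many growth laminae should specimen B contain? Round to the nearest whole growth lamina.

2590 growth laminae

Specimen A: adjusted count: 4347 − 9 = 4338 growth laminae.
Specimen A: at 5 years per growth lamina, 4338 × 5 = 21690 years.
A: Extension rate ≈ 879.7 / 21690 = 0.041 mm/year.
B spans 531.0 / 0.041 = 12951.22 years; at 5 years per growth lamina that is 12951.22 / 5 ≈ 2590 growth laminae.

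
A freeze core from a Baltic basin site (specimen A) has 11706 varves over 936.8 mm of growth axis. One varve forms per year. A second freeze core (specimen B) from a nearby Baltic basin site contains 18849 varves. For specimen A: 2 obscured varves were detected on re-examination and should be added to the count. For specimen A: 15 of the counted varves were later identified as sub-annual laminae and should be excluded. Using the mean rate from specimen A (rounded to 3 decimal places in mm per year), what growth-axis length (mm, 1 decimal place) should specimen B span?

1507.9 mm

Specimen A: correcting the raw count gives 11706 − 15 + 2 = 11693 true varves.
A: 936.8 mm over 11693 years gives 936.8 / 11693 ≈ 0.080 mm/year.
For B, 0.080 mm/year × 18849 years = 1507.9 mm.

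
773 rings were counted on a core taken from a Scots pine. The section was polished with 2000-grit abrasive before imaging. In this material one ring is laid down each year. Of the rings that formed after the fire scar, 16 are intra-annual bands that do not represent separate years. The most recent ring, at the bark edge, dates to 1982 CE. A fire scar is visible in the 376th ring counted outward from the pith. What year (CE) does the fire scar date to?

1601 CE

Between ring 376 and the bark edge there are 773 − 376 = 397 rings.
Excluding 16 false rings: 397 − 16 = 381.
1982 − 381 = 1601 CE.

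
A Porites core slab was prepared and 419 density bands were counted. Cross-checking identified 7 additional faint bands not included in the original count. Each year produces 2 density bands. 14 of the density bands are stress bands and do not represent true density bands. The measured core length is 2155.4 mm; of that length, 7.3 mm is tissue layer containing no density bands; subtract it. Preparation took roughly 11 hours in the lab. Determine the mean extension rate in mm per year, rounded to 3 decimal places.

10.428 mm per year

Correcting the raw count gives 419 − 14 + 7 = 412 true density bands.
412 density bands at 2 per year is 412 / 2 = 206 years.
The growth record spans 2155.4 − 7.3 = 2148.1 mm.
Mean rate = 2148.1 mm / 206 years ≈ 10.428 mm per year.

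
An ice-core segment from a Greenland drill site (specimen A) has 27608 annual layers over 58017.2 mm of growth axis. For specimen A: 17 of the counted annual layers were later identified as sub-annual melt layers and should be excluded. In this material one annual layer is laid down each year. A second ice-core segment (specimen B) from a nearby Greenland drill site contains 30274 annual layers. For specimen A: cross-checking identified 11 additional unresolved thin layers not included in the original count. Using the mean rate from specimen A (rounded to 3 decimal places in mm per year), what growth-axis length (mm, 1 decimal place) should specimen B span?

63635.9 mm

Specimen A: true annual layer count = 27608 − 17 + 11 = 27602.
A: Extension rate ≈ 58017.2 / 27602 = 2.102 mm per year.
For B, 2.102 mm/year × 30274 years = 63635.9 mm.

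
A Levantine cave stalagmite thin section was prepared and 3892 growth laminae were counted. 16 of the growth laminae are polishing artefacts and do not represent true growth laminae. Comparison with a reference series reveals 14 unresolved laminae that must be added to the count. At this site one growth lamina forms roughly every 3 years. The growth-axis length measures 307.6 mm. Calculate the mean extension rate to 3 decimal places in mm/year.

0.026 mm/year

After corrections the count is 3892 − 16 + 14 = 3890 growth laminae.
3890 growth laminae at 3 years each span 3890 × 3 = 11670 years.
307.6 mm over 11670 years gives 307.6 / 11670 ≈ 0.026 mm/year.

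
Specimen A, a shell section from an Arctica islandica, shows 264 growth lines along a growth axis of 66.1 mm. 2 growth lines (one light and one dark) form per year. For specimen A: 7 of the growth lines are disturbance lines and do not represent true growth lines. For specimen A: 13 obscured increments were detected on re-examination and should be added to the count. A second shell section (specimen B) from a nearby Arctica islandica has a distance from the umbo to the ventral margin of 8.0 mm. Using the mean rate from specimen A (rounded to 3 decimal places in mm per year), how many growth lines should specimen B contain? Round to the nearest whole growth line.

33 growth lines

Specimen A: adjusted count: 264 − 7 + 13 = 270 growth lines.
Specimen A: 270 growth lines at 2 per year is 270 / 2 = 135 years.
A: Extension rate ≈ 66.1 / 135 = 0.490 mm per year.
B spans 8.0 / 0.490 = 16.33 years; at 2 growth lines per year that is 16.33 × 2 ≈ 33 growth lines.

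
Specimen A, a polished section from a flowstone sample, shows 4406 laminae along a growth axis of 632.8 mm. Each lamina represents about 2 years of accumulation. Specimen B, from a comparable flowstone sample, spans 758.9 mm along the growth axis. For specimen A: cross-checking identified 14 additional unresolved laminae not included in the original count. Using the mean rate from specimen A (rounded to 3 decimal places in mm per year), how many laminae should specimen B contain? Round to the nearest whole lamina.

5270 laminae

Specimen A: true lamina count = 4406 + 14 = 4420.
Specimen A: multiplying by 2 years per lamina: 4420 × 2 = 8840 years.
A: Extension rate ≈ 632.8 / 8840 = 0.072 mm/yr.
For B, 758.9 / 0.072 = 10540.28 years; at 2 years per lamina that is 10540.28 / 2 ≈ 5270 laminae.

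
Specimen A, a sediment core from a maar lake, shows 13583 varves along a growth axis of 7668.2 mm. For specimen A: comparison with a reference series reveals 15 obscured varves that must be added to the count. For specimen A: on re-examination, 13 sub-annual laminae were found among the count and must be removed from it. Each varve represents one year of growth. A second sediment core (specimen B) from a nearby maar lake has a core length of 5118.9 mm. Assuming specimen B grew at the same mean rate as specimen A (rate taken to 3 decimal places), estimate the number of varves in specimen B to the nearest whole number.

Specimen A: after corrections the count is 13583 − 13 + 15 = 13585 varves.
A: Extension rate ≈ 7668.2 / 13585 = 0.564 mm/year.
B spans 5118.9 / 0.564 = 9076.06 years ≈ 9076 varves.

9076 varves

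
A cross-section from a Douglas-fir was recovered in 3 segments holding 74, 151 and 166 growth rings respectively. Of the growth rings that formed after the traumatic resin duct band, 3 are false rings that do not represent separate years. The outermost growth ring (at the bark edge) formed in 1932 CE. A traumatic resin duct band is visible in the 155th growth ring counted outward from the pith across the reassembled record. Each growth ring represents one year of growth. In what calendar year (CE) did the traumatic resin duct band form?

Total growth rings = 74 + 151 + 166 = 391.
Between growth ring 155 and the bark edge there are 391 − 155 = 236 growth rings.
Excluding 3 false growth rings: 236 − 3 = 233.
1932 − 233 = 1699 CE.

1699 CE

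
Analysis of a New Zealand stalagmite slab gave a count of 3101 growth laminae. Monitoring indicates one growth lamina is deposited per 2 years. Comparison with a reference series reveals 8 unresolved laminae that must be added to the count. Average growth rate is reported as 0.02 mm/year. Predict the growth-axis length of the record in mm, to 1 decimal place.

124.4 mm

True growth lamina count = 3101 + 8 = 3109.
At 2 years per growth lamina, 3109 × 2 = 6218 years.
6218 years at 0.02 mm/year gives 0.02 × 6218 = 124.4 mm.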